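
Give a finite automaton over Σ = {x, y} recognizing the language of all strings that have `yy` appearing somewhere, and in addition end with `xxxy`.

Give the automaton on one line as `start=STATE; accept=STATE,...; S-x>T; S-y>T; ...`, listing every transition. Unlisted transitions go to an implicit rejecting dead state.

start=A; accept=G; A-x>A; A-y>B; B-x>A; B-y>C; C-x>D; C-y>C; D-x>E; D-y>C; E-x>F; E-y>C; F-x>F; F-y>G; G-x>D; G-y>C

Handle the two conditions separately and then intersect. The first has 3 states tracking whether and how much of `yy` has been seen; the second has 5 states tracking how much of the suffix `xxxy` has currently been matched. A product state is a pair (one from each), accepting exactly when both do. Minimizing collapses redundant product states.
7 states suffice.
       x  y 
>  A   A  B 
   B   A  C 
   C   D  C 
   D   E  C 
   E   F  C 
   F   F  G 
 * G   D  C 
(> = start, * = accepting)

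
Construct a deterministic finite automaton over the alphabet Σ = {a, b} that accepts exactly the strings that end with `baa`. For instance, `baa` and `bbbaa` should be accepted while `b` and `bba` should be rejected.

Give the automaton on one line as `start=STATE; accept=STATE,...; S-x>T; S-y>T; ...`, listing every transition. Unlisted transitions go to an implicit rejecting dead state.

start=s0; accept=s3; s0-a>s0; s0-b>s1; s1-a>s2; s1-b>s1; s2-a>s3; s2-b>s1; s3-a>s0; s3-b>s1

Remember how much of `baa` the current input suffix matches. State s0 means no match yet; s1 means the last symbol is `b`; s2 means the last 2 symbols are `ba`; s3 means the last 3 symbols are `baa`. Only s3 accepts. On a mismatch, fall back to the longest proper suffix that is still a prefix of `baa`.
        a   b  
>  s0   s0  s1 
   s1   s2  s1 
   s2   s3  s1 
 * s3   s0  s1 
(> = start, * = accepting)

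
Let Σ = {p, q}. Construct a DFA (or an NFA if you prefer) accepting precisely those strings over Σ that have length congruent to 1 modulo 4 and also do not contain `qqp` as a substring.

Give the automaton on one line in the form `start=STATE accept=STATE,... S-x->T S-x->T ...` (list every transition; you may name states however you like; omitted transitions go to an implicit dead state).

start=s0 accept=s1,s2,s13 s0-p->s1 s0-q->s2 s1-p->s3 s1-q->s4 s2-p->s3 s2-q->s5 s3-p->s6 s3-q->s7 s4-p->s6 s4-q->s8 s5-p->s9 s5-q->s8 s6-p->s0 s6-q->s10 s7-p->s0 s7-q->s11 s8-p->s12 s8-q->s11 s9-p->s12 s9-q->s12 s10-p->s1 s10-q->s13 s11-p->s14 s11-q->s13 s12-p->s14 s12-q->s14 s13-p->s15 s13-q->s5 s14-p->s15 s14-q->s15 s15-p->s9 s15-q->s9

Run two small machines in parallel and take their product. One (4 states) tracks the input length modulo 4; the other (4 states) tracks partial matches of the forbidden pattern `qqp`. Each combined state is a pair, one component from each; accept when both components accept.
A 16-state machine:
          p    q  
>  s0     s1   s2 
 * s1     s3   s4 
 * s2     s3   s5 
   s3     s6   s7 
   s4     s6   s8 
   s5     s9   s8 
   s6     s0  s10 
   s7     s0  s11 
   s8    s12  s11 
   s9    s12  s12 
   s10    s1  s13 
   s11   s14  s13 
   s12   s14  s14 
 * s13   s15   s5 
   s14   s15  s15 
   s15    s9   s9 
(> = start, * = accepting)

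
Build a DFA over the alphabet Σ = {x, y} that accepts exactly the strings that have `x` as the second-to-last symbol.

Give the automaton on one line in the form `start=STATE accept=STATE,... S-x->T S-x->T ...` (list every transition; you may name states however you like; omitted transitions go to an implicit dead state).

A DFA must remember the last 2 symbols (since which symbol is second-to-last isn't known until the input ends). Use one state per possible window of the last ≤2 symbols; accept from those whose window starts with `x`.
7 states suffice.
       x  y 
>  A   B  C 
   B   D  E 
   C   F  G 
 * D   D  E 
 * E   F  G 
   F   D  E 
   G   F  G 
(> = start, * = accepting)

start=A accept=D,E A-x->B A-y->C B-x->D B-y->E C-x->F C-y->G D-x->D D-y->E E-x->F E-y->G F-x->D F-y->E G-x->F G-y->G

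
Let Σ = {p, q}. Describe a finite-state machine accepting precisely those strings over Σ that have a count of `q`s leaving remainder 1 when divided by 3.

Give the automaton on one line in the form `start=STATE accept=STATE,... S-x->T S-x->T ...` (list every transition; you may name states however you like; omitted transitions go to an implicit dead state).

start=S0 accept=S1 S0-p->S0 S0-q->S1 S1-p->S1 S1-q->S2 S2-p->S2 S2-q->S0

Keep the running count of `q`s modulo 3: each `q` advances along the cycle S0 → S1 → S2 → S0 while other symbols loop. Accept at S1.
3 states suffice.
        p   q  
>  S0   S0  S1 
 * S1   S1  S2 
   S2   S2  S0 
(> = start, * = accepting)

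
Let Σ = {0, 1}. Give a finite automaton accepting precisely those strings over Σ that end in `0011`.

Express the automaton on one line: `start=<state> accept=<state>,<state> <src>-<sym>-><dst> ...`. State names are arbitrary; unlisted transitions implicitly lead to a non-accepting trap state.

Let each state record the length of the longest suffix of the input read so far that is also a prefix of `0011`. S1 means the last symbol is `0`; S2 means the last 2 symbols are `00`; S3 means the last 3 symbols are `001`; S4 means the last 4 symbols are `0011`. Accept only at S4, where the string currently ends in `0011`.
A 5-state machine:
        0   1  
>  S0   S1  S0 
   S1   S2  S0 
   S2   S2  S3 
   S3   S1  S4 
 * S4   S1  S0 
(> = start, * = accepting)

start=S0 accept=S4 S0-0->S1 S0-1->S0 S1-0->S2 S1-1->S0 S2-0->S2 S2-1->S3 S3-0->S1 S3-1->S4 S4-0->S1 S4-1->S0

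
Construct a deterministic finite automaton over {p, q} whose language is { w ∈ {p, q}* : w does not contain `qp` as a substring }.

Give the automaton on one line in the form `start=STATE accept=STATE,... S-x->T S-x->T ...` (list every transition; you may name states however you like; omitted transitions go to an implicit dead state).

Track partial matches of the forbidden pattern `qp`. State s2 is a dead state reached once `qp` has occurred; every other state accepts. s0 means no part of `qp` is currently matched.
With 3 states:
        p   q  
>* s0   s0  s1 
 * s1   s2  s1 
   s2   s2  s2 
(> = start, * = accepting)

start=s0 accept=s0,s1 s0-p->s0 s0-q->s1 s1-p->s2 s1-q->s1 s2-p->s2 s2-q->s2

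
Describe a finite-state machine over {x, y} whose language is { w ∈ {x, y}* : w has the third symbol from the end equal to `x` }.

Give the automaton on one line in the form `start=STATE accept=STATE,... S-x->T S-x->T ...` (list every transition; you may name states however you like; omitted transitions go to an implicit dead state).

Because acceptance depends on a position counted from the end, the machine has to buffer the most recent 3 symbols. Make each state the string of the last up-to-3 symbols read; on input `x` shift the window left and append `x`. Accept when the buffered window has length 3 and begins with `x`.
With 15 states:
          x    y  
>  q0     q1   q2 
   q1     q3   q4 
   q2     q5   q6 
   q3     q7   q8 
   q4     q9  q10 
   q5    q11  q12 
   q6    q13  q14 
 * q7     q7   q8 
 * q8     q9  q10 
 * q9    q11  q12 
 * q10   q13  q14 
   q11    q7   q8 
   q12    q9  q10 
   q13   q11  q12 
   q14   q13  q14 
(> = start, * = accepting)

start=q0 accept=q7,q8,q9,q10 q0-x->q1 q0-y->q2 q1-x->q3 q1-y->q4 q2-x->q5 q2-y->q6 q3-x->q7 q3-y->q8 q4-x->q9 q4-y->q10 q5-x->q11 q5-y->q12 q6-x->q13 q6-y->q14 q7-x->q7 q7-y->q8 q8-x->q9 q8-y->q10 q9-x->q11 q9-y->q12 q10-x->q13 q10-y->q14 q11-x->q7 q11-y->q8 q12-x->q9 q12-y->q10 q13-x->q11 q13-y->q12 q14-x->q13 q14-y->q14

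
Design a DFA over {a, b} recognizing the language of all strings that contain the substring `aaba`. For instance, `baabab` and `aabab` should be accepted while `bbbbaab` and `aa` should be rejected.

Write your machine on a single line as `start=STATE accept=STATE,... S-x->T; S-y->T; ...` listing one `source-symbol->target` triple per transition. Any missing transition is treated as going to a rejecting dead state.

States S0..S3 record the length of the longest prefix of `aaba` that matches the current input suffix. Reaching S4 means `aaba` has been seen, and we stay there forever. Accept from S4.
With 5 states:
        a   b  
>  S0   S1  S0 
   S1   S2  S0 
   S2   S2  S3 
   S3   S4  S0 
 * S4   S4  S4 
(> = start, * = accepting)

start=S0; accept=S4; S0-a->S1; S0-b->S0; S1-a->S2; S1-b->S0; S2-a->S2; S2-b->S3; S3-a->S4; S3-b->S0; S4-a->S4; S4-b->S4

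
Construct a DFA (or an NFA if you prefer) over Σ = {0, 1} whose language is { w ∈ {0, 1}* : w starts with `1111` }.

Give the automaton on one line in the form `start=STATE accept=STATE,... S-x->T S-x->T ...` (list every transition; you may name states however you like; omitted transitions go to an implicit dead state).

Check the first 4 symbols one by one: S0 through S3 record how many have matched `1111` so far; any wrong symbol goes to the dead state S5. After all 4 match we enter the accepting sink S4.
        0   1  
>  S0   S5  S1 
   S1   S5  S2 
   S2   S5  S3 
   S3   S5  S4 
 * S4   S4  S4 
   S5   S5  S5 
(> = start, * = accepting)

start=S0 accept=S4 S0-0->S5 S0-1->S1 S1-0->S5 S1-1->S2 S2-0->S5 S2-1->S3 S3-0->S5 S3-1->S4 S4-0->S4 S4-1->S4 S5-0->S5 S5-1->S5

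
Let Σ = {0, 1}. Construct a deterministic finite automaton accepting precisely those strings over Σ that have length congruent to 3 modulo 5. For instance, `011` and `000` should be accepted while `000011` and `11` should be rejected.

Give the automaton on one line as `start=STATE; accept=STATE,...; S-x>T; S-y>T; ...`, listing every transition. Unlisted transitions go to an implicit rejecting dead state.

start=q0; accept=q3; q0-0>q1; q0-1>q1; q1-0>q2; q1-1>q2; q2-0>q3; q2-1>q3; q3-0>q4; q3-1>q4; q4-0>q0; q4-1>q0

Count input length modulo 5: every symbol advances one step around the cycle q0 → q1 → q2 → q3 → q4 → q0. Accept at q3.
A 5-state machine:
        0   1  
>  q0   q1  q1 
   q1   q2  q2 
   q2   q3  q3 
 * q3   q4  q4 
   q4   q0  q0 
(> = start, * = accepting)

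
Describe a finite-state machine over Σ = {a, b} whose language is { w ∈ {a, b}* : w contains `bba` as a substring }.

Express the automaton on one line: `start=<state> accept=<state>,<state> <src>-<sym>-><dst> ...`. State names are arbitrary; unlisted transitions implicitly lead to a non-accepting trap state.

start=s0 accept=s3 s0-a->s0 s0-b->s1 s1-a->s0 s1-b->s2 s2-a->s3 s2-b->s2 s3-a->s3 s3-b->s3

States s0..s2 record the length of the longest prefix of `bba` that matches the current input suffix. Reaching s3 means `bba` has been seen, and we stay there forever. Accept from s3.
With 4 states:
        a   b  
>  s0   s0  s1 
   s1   s0  s2 
   s2   s3  s2 
 * s3   s3  s3 
(> = start, * = accepting)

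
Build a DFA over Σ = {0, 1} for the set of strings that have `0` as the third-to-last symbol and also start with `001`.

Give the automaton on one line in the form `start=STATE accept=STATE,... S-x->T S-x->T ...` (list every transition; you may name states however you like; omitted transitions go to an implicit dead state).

Build one automaton per condition and run them in lockstep. The first has 15 states tracking the last 3 symbols read; the second has 5 states tracking whether the input so far still matches the prefix `001`. A product state is a pair (one from each), accepting exactly when both do.
          0    1  
>  S0     S1   S2 
   S1     S3   S4 
   S2     S5   S6 
   S3     S7   S8 
   S4     S9  S10 
   S5    S11  S12 
   S6    S13  S14 
   S7     S7  S15 
 * S8    S16  S17 
   S9    S11  S12 
   S10   S13  S14 
   S11    S7  S15 
   S12    S9  S10 
   S13   S11  S12 
   S14   S13  S14 
   S15    S9  S10 
 * S16   S18  S19 
 * S17   S20  S21 
   S18   S22   S8 
   S19   S16  S17 
   S20   S18  S19 
   S21   S20  S21 
 * S22   S22   S8 
(> = start, * = accepting)

start=S0 accept=S8,S16,S17,S22 S0-0->S1 S0-1->S2 S1-0->S3 S1-1->S4 S2-0->S5 S2-1->S6 S3-0->S7 S3-1->S8 S4-0->S9 S4-1->S10 S5-0->S11 S5-1->S12 S6-0->S13 S6-1->S14 S7-0->S7 S7-1->S15 S8-0->S16 S8-1->S17 S9-0->S11 S9-1->S12 S10-0->S13 S10-1->S14 S11-0->S7 S11-1->S15 S12-0->S9 S12-1->S10 S13-0->S11 S13-1->S12 S14-0->S13 S14-1->S14 S15-0->S9 S15-1->S10 S16-0->S18 S16-1->S19 S17-0->S20 S17-1->S21 S18-0->S22 S18-1->S8 S19-0->S16 S19-1->S17 S20-0->S18 S20-1->S19 S21-0->S20 S21-1->S21 S22-0->S22 S22-1->S8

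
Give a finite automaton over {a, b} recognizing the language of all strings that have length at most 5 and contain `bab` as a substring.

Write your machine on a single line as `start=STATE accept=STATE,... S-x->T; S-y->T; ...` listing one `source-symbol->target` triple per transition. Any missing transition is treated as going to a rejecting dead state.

start=s0; accept=s9,s13,s17; s0-a->s1; s0-b->s2; s1-a->s3; s1-b->s4; s2-a->s5; s2-b->s4; s3-a->s6; s3-b->s7; s4-a->s8; s4-b->s7; s5-a->s6; s5-b->s9; s6-a->s10; s6-b->s11; s7-a->s12; s7-b->s11; s8-a->s10; s8-b->s13; s9-a->s13; s9-b->s13; s10-a->s14; s10-b->s15; s11-a->s16; s11-b->s15; s12-a->s14; s12-b->s17; s13-a->s17; s13-b->s17; s14-a->s18; s14-b->s19; s15-a->s20; s15-b->s19; s16-a->s18; s16-b->s21; s17-a->s21; s17-b->s21; s18-a->s18; s18-b->s19; s19-a->s20; s19-b->s19; s20-a->s18; s20-b->s21; s21-a->s21; s21-b->s21

Handle the two conditions separately and then intersect. One (7 states) tracks the input length, saturating at 6; the other (4 states) tracks whether and how much of `bab` has been seen. Each combined state is a pair, one component from each; accept when both components accept.
With 22 states:
          a    b  
>  s0     s1   s2 
   s1     s3   s4 
   s2     s5   s4 
   s3     s6   s7 
   s4     s8   s7 
   s5     s6   s9 
   s6    s10  s11 
   s7    s12  s11 
   s8    s10  s13 
 * s9    s13  s13 
   s10   s14  s15 
   s11   s16  s15 
   s12   s14  s17 
 * s13   s17  s17 
   s14   s18  s19 
   s15   s20  s19 
   s16   s18  s21 
 * s17   s21  s21 
   s18   s18  s19 
   s19   s20  s19 
   s20   s18  s21 
   s21   s21  s21 
(> = start, * = accepting)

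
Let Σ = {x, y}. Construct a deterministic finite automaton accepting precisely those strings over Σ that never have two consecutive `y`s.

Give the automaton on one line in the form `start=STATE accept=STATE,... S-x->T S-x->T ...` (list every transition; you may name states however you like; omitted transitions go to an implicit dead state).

start=q0 accept=q0,q1 q0-x->q0 q0-y->q1 q1-x->q0 q1-y->q2 q2-x->q2 q2-y->q2

Track partial matches of the forbidden pattern `yy`. State q2 is a dead state reached once `yy` has occurred; every other state accepts. q0 means no part of `yy` is currently matched.
With 3 states:
        x   y  
>* q0   q0  q1 
 * q1   q0  q2 
   q2   q2  q2 
(> = start, * = accepting)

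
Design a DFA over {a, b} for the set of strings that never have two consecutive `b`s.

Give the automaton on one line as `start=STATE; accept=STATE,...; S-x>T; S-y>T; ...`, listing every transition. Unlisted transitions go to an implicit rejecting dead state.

start=S0; accept=S0,S1; S0-a>S0; S0-b>S1; S1-a>S0; S1-b>S2; S2-a>S2; S2-b>S2

This is the complement of 'contains `bb`'. Use the same substring-matching states — S0 through S2 holding how much of `bb` has just been matched — but flip the accepting set: everything except the trap S2 accepts.
3 states suffice.
        a   b  
>* S0   S0  S1 
 * S1   S0  S2 
   S2   S2  S2 
(> = start, * = accepting)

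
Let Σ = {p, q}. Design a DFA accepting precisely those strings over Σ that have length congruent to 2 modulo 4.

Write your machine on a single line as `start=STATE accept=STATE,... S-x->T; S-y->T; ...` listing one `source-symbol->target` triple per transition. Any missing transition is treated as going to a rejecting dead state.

start=s0; accept=s2; s0-p->s1; s0-q->s1; s1-p->s2; s1-q->s2; s2-p->s3; s2-q->s3; s3-p->s0; s3-q->s0

Only the length mod 4 matters, so use a 4-cycle: from any state, every input symbol moves to the next state, wrapping s3 back to s0. Mark s2 accepting.
With 4 states:
        p   q  
>  s0   s1  s1 
   s1   s2  s2 
 * s2   s3  s3 
   s3   s0  s0 
(> = start, * = accepting)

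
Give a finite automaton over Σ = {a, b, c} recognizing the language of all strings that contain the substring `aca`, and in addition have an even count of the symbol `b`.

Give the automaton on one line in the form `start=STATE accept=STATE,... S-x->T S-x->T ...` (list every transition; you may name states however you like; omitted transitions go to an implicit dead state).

Build one automaton per condition and run them in lockstep. The first has 4 states tracking whether and how much of `aca` has been seen; the second has 2 states tracking the count of `b`s modulo 2. A product state is a pair (one from each), accepting exactly when both do.
With 8 states:
        a   b   c  
>  s0   s1  s2  s0 
   s1   s1  s2  s3 
   s2   s4  s0  s2 
   s3   s5  s2  s0 
   s4   s4  s0  s6 
 * s5   s5  s7  s5 
   s6   s7  s0  s2 
   s7   s7  s5  s7 
(> = start, * = accepting)

start=s0 accept=s5 s0-a->s1 s0-b->s2 s0-c->s0 s1-a->s1 s1-b->s2 s1-c->s3 s2-a->s4 s2-b->s0 s2-c->s2 s3-a->s5 s3-b->s2 s3-c->s0 s4-a->s4 s4-b->s0 s4-c->s6 s5-a->s5 s5-b->s7 s5-c->s5 s6-a->s7 s6-b->s0 s6-c->s2 s7-a->s7 s7-b->s5 s7-c->s7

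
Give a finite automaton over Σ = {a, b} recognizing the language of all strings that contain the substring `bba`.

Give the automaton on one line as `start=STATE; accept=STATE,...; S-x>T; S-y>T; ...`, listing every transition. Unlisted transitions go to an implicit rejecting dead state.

States S0..S2 record the length of the longest prefix of `bba` that matches the current input suffix. Reaching S3 means `bba` has been seen, and we stay there forever. Accept from S3.
A 4-state machine:
        a   b  
>  S0   S0  S1 
   S1   S0  S2 
   S2   S3  S2 
 * S3   S3  S3 
(> = start, * = accepting)

start=S0; accept=S3; S0-a>S0; S0-b>S1; S1-a>S0; S1-b>S2; S2-a>S3; S2-b>S2; S3-a>S3; S3-b>S3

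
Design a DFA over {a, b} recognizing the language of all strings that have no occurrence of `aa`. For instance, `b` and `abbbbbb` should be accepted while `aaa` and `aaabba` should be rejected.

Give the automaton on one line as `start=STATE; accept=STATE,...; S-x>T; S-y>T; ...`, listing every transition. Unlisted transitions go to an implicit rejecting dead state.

start=q0; accept=q0,q1; q0-a>q1; q0-b>q0; q1-a>q2; q1-b>q0; q2-a>q2; q2-b>q2

This is the complement of 'contains `aa`'. Use the same substring-matching states — q0 through q2 holding how much of `aa` has just been matched — but flip the accepting set: everything except the trap q2 accepts.
        a   b  
>* q0   q1  q0 
 * q1   q2  q0 
   q2   q2  q2 
(> = start, * = accepting)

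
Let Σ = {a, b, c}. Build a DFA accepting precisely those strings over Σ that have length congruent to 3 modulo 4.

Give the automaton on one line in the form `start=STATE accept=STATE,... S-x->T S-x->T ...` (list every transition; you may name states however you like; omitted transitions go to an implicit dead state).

start=S0 accept=S3 S0-a->S1 S0-b->S1 S0-c->S1 S1-a->S2 S1-b->S2 S1-c->S2 S2-a->S3 S2-b->S3 S2-c->S3 S3-a->S0 S3-b->S0 S3-c->S0

Only the length mod 4 matters, so use a 4-cycle: from any state, every input symbol moves to the next state, wrapping S3 back to S0. Mark S3 accepting.
        a   b   c  
>  S0   S1  S1  S1 
   S1   S2  S2  S2 
   S2   S3  S3  S3 
 * S3   S0  S0  S0 
(> = start, * = accepting)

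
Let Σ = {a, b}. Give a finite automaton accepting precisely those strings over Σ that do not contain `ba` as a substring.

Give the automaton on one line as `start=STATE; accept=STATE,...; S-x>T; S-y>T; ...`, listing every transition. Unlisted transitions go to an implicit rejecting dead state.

start=q0; accept=q0,q1; q0-a>q0; q0-b>q1; q1-a>q2; q1-b>q1; q2-a>q2; q2-b>q2

This is the complement of 'contains `ba`'. Use the same substring-matching states — q0 through q2 holding how much of `ba` has just been matched — but flip the accepting set: everything except the trap q2 accepts.
        a   b  
>* q0   q0  q1 
 * q1   q2  q1 
   q2   q2  q2 
(> = start, * = accepting)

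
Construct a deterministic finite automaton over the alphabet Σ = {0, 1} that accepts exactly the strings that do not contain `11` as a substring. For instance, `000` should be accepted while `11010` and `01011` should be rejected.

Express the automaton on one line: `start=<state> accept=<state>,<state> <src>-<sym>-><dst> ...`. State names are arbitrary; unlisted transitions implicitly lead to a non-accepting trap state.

Track partial matches of the forbidden pattern `11`. State q2 is a dead state reached once `11` has occurred; every other state accepts. q0 means no part of `11` is currently matched.
3 states suffice.
        0   1  
>* q0   q0  q1 
 * q1   q0  q2 
   q2   q2  q2 
(> = start, * = accepting)

start=q0 accept=q0,q1 q0-0->q0 q0-1->q1 q1-0->q0 q1-1->q2 q2-0->q2 q2-1->q2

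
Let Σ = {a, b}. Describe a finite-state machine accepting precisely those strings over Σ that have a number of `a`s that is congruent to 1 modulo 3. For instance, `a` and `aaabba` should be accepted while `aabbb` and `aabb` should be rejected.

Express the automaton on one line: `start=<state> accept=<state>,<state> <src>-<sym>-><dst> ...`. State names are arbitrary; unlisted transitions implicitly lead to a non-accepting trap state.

Keep the running count of `a`s modulo 3: each `a` advances along the cycle q0 → q1 → q2 → q0 while other symbols loop. Accept at q1.
With 3 states:
        a   b  
>  q0   q1  q0 
 * q1   q2  q1 
   q2   q0  q2 
(> = start, * = accepting)

start=q0 accept=q1 q0-a->q1 q0-b->q0 q1-a->q2 q1-b->q1 q2-a->q0 q2-b->q2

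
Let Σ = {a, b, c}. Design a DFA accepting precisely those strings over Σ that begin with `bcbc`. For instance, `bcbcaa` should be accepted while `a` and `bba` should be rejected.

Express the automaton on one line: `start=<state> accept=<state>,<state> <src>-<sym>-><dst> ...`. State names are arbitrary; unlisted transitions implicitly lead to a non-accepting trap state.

Walk along `bcbc` while the input agrees: from q0 take `b` to q1, and so on. Any deviation drops to the rejecting sink q5. Once q4 is reached the prefix is confirmed and every continuation is accepted.
With 6 states:
        a   b   c  
>  q0   q5  q1  q5 
   q1   q5  q5  q2 
   q2   q5  q3  q5 
   q3   q5  q5  q4 
 * q4   q4  q4  q4 
   q5   q5  q5  q5 
(> = start, * = accepting)

start=q0 accept=q4 q0-a->q5 q0-b->q1 q0-c->q5 q1-a->q5 q1-b->q5 q1-c->q2 q2-a->q5 q2-b->q3 q2-c->q5 q3-a->q5 q3-b->q5 q3-c->q4 q4-a->q4 q4-b->q4 q4-c->q4 q5-a->q5 q5-b->q5 q5-c->q5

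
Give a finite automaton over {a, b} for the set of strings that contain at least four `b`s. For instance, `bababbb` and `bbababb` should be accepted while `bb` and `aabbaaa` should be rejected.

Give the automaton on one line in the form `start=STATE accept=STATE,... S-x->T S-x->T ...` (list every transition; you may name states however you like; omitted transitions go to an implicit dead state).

Only the number of `b`s matters, and only up to 5. Make a chain q0 → q1 → q2 → q3 → q4 → q5 advanced by each `b` (with q5 absorbing); every other symbol self-loops. The accepting set is {q4, q5}.
With 6 states:
        a   b  
>  q0   q0  q1 
   q1   q1  q2 
   q2   q2  q3 
   q3   q3  q4 
 * q4   q4  q5 
 * q5   q5  q5 
(> = start, * = accepting)

start=q0 accept=q4,q5 q0-a->q0 q0-b->q1 q1-a->q1 q1-b->q2 q2-a->q2 q2-b->q3 q3-a->q3 q3-b->q4 q4-a->q4 q4-b->q5 q5-a->q5 q5-b->q5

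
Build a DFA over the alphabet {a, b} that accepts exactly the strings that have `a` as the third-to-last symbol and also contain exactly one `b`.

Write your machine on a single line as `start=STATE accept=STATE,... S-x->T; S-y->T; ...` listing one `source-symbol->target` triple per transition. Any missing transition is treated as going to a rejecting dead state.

Run two small machines in parallel and take their product. The first has 15 states tracking the last 3 symbols read; the second has 3 states tracking the count of `b`s, saturating at 2. A product state is a pair (one from each), accepting exactly when both do.
A 20-state machine:
          a    b  
>  s0     s1   s2 
   s1     s3   s4 
   s2     s5   s6 
   s3     s7   s8 
   s4     s9  s10 
   s5    s11  s12 
   s6    s13  s14 
   s7     s7   s8 
 * s8     s9  s10 
 * s9    s11  s12 
   s10   s13  s14 
   s11   s15  s16 
   s12   s17  s10 
   s13   s18  s12 
   s14   s13  s14 
 * s15   s15  s16 
   s16   s17  s10 
   s17   s18  s12 
   s18   s19  s16 
   s19   s19  s16 
(> = start, * = accepting)

start=s0; accept=s8,s9,s15; s0-a->s1; s0-b->s2; s1-a->s3; s1-b->s4; s2-a->s5; s2-b->s6; s3-a->s7; s3-b->s8; s4-a->s9; s4-b->s10; s5-a->s11; s5-b->s12; s6-a->s13; s6-b->s14; s7-a->s7; s7-b->s8; s8-a->s9; s8-b->s10; s9-a->s11; s9-b->s12; s10-a->s13; s10-b->s14; s11-a->s15; s11-b->s16; s12-a->s17; s12-b->s10; s13-a->s18; s13-b->s12; s14-a->s13; s14-b->s14; s15-a->s15; s15-b->s16; s16-a->s17; s16-b->s10; s17-a->s18; s17-b->s12; s18-a->s19; s18-b->s16; s19-a->s19; s19-b->s16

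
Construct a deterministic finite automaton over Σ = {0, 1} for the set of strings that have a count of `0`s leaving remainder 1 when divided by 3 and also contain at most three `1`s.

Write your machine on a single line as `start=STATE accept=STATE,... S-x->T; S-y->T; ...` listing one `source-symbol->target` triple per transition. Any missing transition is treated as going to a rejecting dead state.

start=q0; accept=q1,q4,q7,q10; q0-0->q1; q0-1->q2; q1-0->q3; q1-1->q4; q2-0->q4; q2-1->q5; q3-0->q0; q3-1->q6; q4-0->q6; q4-1->q7; q5-0->q7; q5-1->q8; q6-0->q2; q6-1->q9; q7-0->q9; q7-1->q10; q8-0->q10; q8-1->q11; q9-0->q5; q9-1->q12; q10-0->q12; q10-1->q11; q11-0->q11; q11-1->q11; q12-0->q8; q12-1->q11

Build one automaton per condition and run them in lockstep. One (3 states) tracks the count of `0`s modulo 3; the other (5 states) tracks the count of `1`s, saturating at 4. Each combined state is a pair, one component from each; accept when both components accept. After merging equivalent states the machine shrinks.
A 13-state machine:
          0    1  
>  q0     q1   q2 
 * q1     q3   q4 
   q2     q4   q5 
   q3     q0   q6 
 * q4     q6   q7 
   q5     q7   q8 
   q6     q2   q9 
 * q7     q9  q10 
   q8    q10  q11 
   q9     q5  q12 
 * q10   q12  q11 
   q11   q11  q11 
   q12    q8  q11 
(> = start, * = accepting)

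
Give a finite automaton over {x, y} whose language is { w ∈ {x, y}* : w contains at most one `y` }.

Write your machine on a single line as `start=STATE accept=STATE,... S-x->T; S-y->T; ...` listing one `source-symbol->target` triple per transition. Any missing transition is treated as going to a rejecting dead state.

Only the number of `y`s matters, and only up to 2. Make a chain q0 → q1 → q2 advanced by each `y` (with q2 absorbing); every other symbol self-loops. The accepting set is {q0, q1}.
3 states suffice.
        x   y  
>* q0   q0  q1 
 * q1   q1  q2 
   q2   q2  q2 
(> = start, * = accepting)

start=q0; accept=q0,q1; q0-x->q0; q0-y->q1; q1-x->q1; q1-y->q2; q2-x->q2; q2-y->q2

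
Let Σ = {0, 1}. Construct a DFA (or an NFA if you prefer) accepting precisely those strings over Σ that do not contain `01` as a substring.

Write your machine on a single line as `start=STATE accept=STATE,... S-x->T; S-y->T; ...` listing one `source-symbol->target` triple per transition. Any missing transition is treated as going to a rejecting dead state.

Track partial matches of the forbidden pattern `01`. State q2 is a dead state reached once `01` has occurred; every other state accepts. q0 means no part of `01` is currently matched.
With 3 states:
        0   1  
>* q0   q1  q0 
 * q1   q1  q2 
   q2   q2  q2 
(> = start, * = accepting)

start=q0; accept=q0,q1; q0-0->q1; q0-1->q0; q1-0->q1; q1-1->q2; q2-0->q2; q2-1->q2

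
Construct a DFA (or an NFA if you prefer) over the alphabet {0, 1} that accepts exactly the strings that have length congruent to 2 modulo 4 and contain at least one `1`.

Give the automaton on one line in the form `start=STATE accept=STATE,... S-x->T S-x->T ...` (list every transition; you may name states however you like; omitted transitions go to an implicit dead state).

start=q0 accept=q4,q5 q0-0->q1 q0-1->q2 q1-0->q3 q1-1->q4 q2-0->q4 q2-1->q5 q3-0->q6 q3-1->q7 q4-0->q7 q4-1->q8 q5-0->q8 q5-1->q8 q6-0->q0 q6-1->q9 q7-0->q9 q7-1->q10 q8-0->q10 q8-1->q10 q9-0->q2 q9-1->q11 q10-0->q11 q10-1->q11 q11-0->q5 q11-1->q5

Run two small machines in parallel and take their product. The first has 4 states tracking the input length modulo 4; the second has 3 states tracking the count of `1`s, saturating at 2. A product state is a pair (one from each), accepting exactly when both do.
A 12-state machine:
          0    1  
>  q0     q1   q2 
   q1     q3   q4 
   q2     q4   q5 
   q3     q6   q7 
 * q4     q7   q8 
 * q5     q8   q8 
   q6     q0   q9 
   q7     q9  q10 
   q8    q10  q10 
   q9     q2  q11 
   q10   q11  q11 
   q11    q5   q5 
(> = start, * = accepting)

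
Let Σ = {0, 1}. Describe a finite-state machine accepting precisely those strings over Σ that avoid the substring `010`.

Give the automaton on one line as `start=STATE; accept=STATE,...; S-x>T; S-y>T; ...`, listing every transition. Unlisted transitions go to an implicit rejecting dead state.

start=s0; accept=s0,s1,s2; s0-0>s1; s0-1>s0; s1-0>s1; s1-1>s2; s2-0>s3; s2-1>s0; s3-0>s3; s3-1>s3

This is the complement of 'contains `010`'. Use the same substring-matching states — s0 through s3 holding how much of `010` has just been matched — but flip the accepting set: everything except the trap s3 accepts.
With 4 states:
        0   1  
>* s0   s1  s0 
 * s1   s1  s2 
 * s2   s3  s0 
   s3   s3  s3 
(> = start, * = accepting)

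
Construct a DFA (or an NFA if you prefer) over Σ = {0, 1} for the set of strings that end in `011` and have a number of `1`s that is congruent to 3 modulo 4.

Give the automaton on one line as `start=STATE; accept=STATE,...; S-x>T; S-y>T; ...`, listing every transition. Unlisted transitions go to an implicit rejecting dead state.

start=q0; accept=q6; q0-0>q0; q0-1>q1; q1-0>q2; q1-1>q3; q2-0>q2; q2-1>q4; q3-0>q3; q3-1>q5; q4-0>q3; q4-1>q6; q5-0>q5; q5-1>q0; q6-0>q5; q6-1>q0

Run two small machines in parallel and take their product. One (4 states) tracks how much of the suffix `011` has currently been matched; the other (4 states) tracks the count of `1`s modulo 4. Each combined state is a pair, one component from each; accept when both components accept. After merging equivalent states the machine shrinks.
With 7 states:
        0   1  
>  q0   q0  q1 
   q1   q2  q3 
   q2   q2  q4 
   q3   q3  q5 
   q4   q3  q6 
   q5   q5  q0 
 * q6   q5  q0 
(> = start, * = accepting)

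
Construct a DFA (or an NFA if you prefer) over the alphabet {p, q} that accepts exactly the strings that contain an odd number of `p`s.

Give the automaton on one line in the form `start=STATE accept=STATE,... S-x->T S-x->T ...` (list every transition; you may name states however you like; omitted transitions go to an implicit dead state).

The only thing that matters is how many `p`s have appeared, reduced mod 2. Use one state per residue: A for 0, …, B for 1. Reading `p` moves to the next residue; anything else stays put. B is accepting.
       p  q 
>  A   B  A 
 * B   A  B 
(> = start, * = accepting)

start=A accept=B A-p->B A-q->A B-p->A B-q->B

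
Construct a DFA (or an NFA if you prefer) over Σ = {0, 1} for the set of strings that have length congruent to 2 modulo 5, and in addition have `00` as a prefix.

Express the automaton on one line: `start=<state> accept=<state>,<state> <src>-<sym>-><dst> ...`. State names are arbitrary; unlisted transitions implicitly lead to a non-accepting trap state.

Run two small machines in parallel and take their product. One (5 states) tracks the input length modulo 5; the other (4 states) tracks whether the input so far still matches the prefix `00`. Each combined state is a pair, one component from each; accept when both components accept. After merging equivalent states the machine shrinks.
8 states suffice.
        0   1  
>  s0   s1  s2 
   s1   s3  s2 
   s2   s2  s2 
 * s3   s4  s4 
   s4   s5  s5 
   s5   s6  s6 
   s6   s7  s7 
   s7   s3  s3 
(> = start, * = accepting)

start=s0 accept=s3 s0-0->s1 s0-1->s2 s1-0->s3 s1-1->s2 s2-0->s2 s2-1->s2 s3-0->s4 s3-1->s4 s4-0->s5 s4-1->s5 s5-0->s6 s5-1->s6 s6-0->s7 s6-1->s7 s7-0->s3 s7-1->s3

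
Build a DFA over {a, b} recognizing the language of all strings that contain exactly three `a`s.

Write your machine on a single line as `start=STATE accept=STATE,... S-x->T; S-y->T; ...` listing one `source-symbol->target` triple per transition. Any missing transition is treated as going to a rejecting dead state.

Count `a`s, saturating at 4: states S0 through S3 mean 0 through 3 `a`s seen; S4 means more than 3. Each `a` increments (capped at S4); other symbols loop. Accept from {S3}.
With 5 states:
        a   b  
>  S0   S1  S0 
   S1   S2  S1 
   S2   S3  S2 
 * S3   S4  S3 
   S4   S4  S4 
(> = start, * = accepting)

start=S0; accept=S3; S0-a->S1; S0-b->S0; S1-a->S2; S1-b->S1; S2-a->S3; S2-b->S2; S3-a->S4; S3-b->S3; S4-a->S4; S4-b->S4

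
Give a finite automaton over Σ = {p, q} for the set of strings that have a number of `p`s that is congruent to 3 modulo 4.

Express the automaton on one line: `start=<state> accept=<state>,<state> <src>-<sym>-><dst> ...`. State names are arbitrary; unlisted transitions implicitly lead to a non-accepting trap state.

start=S0 accept=S3 S0-p->S1 S0-q->S0 S1-p->S2 S1-q->S1 S2-p->S3 S2-q->S2 S3-p->S0 S3-q->S3

The only thing that matters is how many `p`s have appeared, reduced mod 4. Use one state per residue: S0 for 0, …, S3 for 3. Reading `p` moves to the next residue; anything else stays put. S3 is accepting.
A 4-state machine:
        p   q  
>  S0   S1  S0 
   S1   S2  S1 
   S2   S3  S2 
 * S3   S0  S3 
(> = start, * = accepting)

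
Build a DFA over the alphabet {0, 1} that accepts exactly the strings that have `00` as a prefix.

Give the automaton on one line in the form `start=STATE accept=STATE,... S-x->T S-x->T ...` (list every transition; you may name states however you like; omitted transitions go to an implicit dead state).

start=q0 accept=q2 q0-0->q1 q0-1->q3 q1-0->q2 q1-1->q3 q2-0->q2 q2-1->q2 q3-0->q3 q3-1->q3

Check the first 2 symbols one by one: q0 through q1 record how many have matched `00` so far; any wrong symbol goes to the dead state q3. After all 2 match we enter the accepting sink q2.
        0   1  
>  q0   q1  q3 
   q1   q2  q3 
 * q2   q2  q2 
   q3   q3  q3 
(> = start, * = accepting)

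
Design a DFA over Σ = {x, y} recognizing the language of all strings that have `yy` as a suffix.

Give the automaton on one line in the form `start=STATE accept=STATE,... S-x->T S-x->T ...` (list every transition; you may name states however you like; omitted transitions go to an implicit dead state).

start=q0 accept=q2 q0-x->q0 q0-y->q1 q1-x->q0 q1-y->q2 q2-x->q0 q2-y->q2

Remember how much of `yy` the current input suffix matches. State q0 means no match yet; q1 means the last symbol is `y`; q2 means the last 2 symbols are `yy`. Only q2 accepts. On a mismatch, fall back to the longest proper suffix that is still a prefix of `yy`.
3 states suffice.
        x   y  
>  q0   q0  q1 
   q1   q0  q2 
 * q2   q0  q2 
(> = start, * = accepting)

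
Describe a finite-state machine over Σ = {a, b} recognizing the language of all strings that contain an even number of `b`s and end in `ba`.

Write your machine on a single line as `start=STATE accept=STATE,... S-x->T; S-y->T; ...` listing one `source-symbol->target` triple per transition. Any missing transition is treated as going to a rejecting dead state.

start=q0; accept=q3; q0-a->q0; q0-b->q1; q1-a->q1; q1-b->q2; q2-a->q3; q2-b->q1; q3-a->q0; q3-b->q1

Run two small machines in parallel and take their product. The first has 2 states tracking the count of `b`s modulo 2; the second has 3 states tracking how much of the suffix `ba` has currently been matched. A product state is a pair (one from each), accepting exactly when both do. Minimizing collapses redundant product states.
With 4 states:
        a   b  
>  q0   q0  q1 
   q1   q1  q2 
   q2   q3  q1 
 * q3   q0  q1 
(> = start, * = accepting)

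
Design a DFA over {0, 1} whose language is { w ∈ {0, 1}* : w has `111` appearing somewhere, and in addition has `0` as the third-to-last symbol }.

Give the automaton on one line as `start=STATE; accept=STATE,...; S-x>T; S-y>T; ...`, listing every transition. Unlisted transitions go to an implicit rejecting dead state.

Run two small machines in parallel and take their product. One (4 states) tracks whether and how much of `111` has been seen; the other (15 states) tracks the last 3 symbols read. Each combined state is a pair, one component from each; accept when both components accept. Minimizing collapses redundant product states.
          0    1  
>  q0     q0   q1 
   q1     q0   q2 
   q2     q0   q3 
   q3     q4   q3 
   q4     q5   q6 
   q5     q7   q8 
   q6     q9  q10 
 * q7     q7   q8 
 * q8     q9  q10 
 * q9     q5   q6 
 * q10    q4   q3 
(> = start, * = accepting)

start=q0; accept=q7,q8,q9,q10; q0-0>q0; q0-1>q1; q1-0>q0; q1-1>q2; q2-0>q0; q2-1>q3; q3-0>q4; q3-1>q3; q4-0>q5; q4-1>q6; q5-0>q7; q5-1>q8; q6-0>q9; q6-1>q10; q7-0>q7; q7-1>q8; q8-0>q9; q8-1>q10; q9-0>q5; q9-1>q6; q10-0>q4; q10-1>q3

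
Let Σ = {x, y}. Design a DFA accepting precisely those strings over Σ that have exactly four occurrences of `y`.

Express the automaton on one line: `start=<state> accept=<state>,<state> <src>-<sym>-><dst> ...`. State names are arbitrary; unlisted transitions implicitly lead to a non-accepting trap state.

start=q0 accept=q4 q0-x->q0 q0-y->q1 q1-x->q1 q1-y->q2 q2-x->q2 q2-y->q3 q3-x->q3 q3-y->q4 q4-x->q4 q4-y->q5 q5-x->q5 q5-y->q5

Count `y`s, saturating at 5: states q0 through q4 mean 0 through 4 `y`s seen; q5 means more than 4. Each `y` increments (capped at q5); other symbols loop. Accept from {q4}.
With 6 states:
        x   y  
>  q0   q0  q1 
   q1   q1  q2 
   q2   q2  q3 
   q3   q3  q4 
 * q4   q4  q5 
   q5   q5  q5 
(> = start, * = accepting)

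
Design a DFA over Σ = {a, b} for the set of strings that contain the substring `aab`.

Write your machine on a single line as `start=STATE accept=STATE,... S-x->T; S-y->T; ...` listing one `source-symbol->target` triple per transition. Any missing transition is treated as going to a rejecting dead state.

States s0..s2 record the length of the longest prefix of `aab` that matches the current input suffix. Reaching s3 means `aab` has been seen, and we stay there forever. Accept from s3.
        a   b  
>  s0   s1  s0 
   s1   s2  s0 
   s2   s2  s3 
 * s3   s3  s3 
(> = start, * = accepting)

start=s0; accept=s3; s0-a->s1; s0-b->s0; s1-a->s2; s1-b->s0; s2-a->s2; s2-b->s3; s3-a->s3; s3-b->s3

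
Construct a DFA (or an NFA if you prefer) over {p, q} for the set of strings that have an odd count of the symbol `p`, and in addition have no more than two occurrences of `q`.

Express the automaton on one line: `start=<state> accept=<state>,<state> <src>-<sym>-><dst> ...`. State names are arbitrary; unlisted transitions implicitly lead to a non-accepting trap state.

Handle the two conditions separately and then intersect. The first has 2 states tracking the count of `p`s modulo 2; the second has 4 states tracking the count of `q`s, saturating at 3. A product state is a pair (one from each), accepting exactly when both do. After merging equivalent states the machine shrinks.
A 7-state machine:
        p   q  
>  s0   s1  s2 
 * s1   s0  s3 
   s2   s3  s4 
 * s3   s2  s5 
   s4   s5  s6 
 * s5   s4  s6 
   s6   s6  s6 
(> = start, * = accepting)

start=s0 accept=s1,s3,s5 s0-p->s1 s0-q->s2 s1-p->s0 s1-q->s3 s2-p->s3 s2-q->s4 s3-p->s2 s3-q->s5 s4-p->s5 s4-q->s6 s5-p->s4 s5-q->s6 s6-p->s6 s6-q->s6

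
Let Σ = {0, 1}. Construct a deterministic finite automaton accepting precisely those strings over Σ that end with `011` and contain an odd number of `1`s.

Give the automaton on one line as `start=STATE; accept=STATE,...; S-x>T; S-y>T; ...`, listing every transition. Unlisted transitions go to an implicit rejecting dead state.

start=S0; accept=S7; S0-0>S1; S0-1>S2; S1-0>S1; S1-1>S3; S2-0>S4; S2-1>S0; S3-0>S4; S3-1>S5; S4-0>S4; S4-1>S6; S5-0>S1; S5-1>S2; S6-0>S1; S6-1>S7; S7-0>S4; S7-1>S0

Handle the two conditions separately and then intersect. One (4 states) tracks how much of the suffix `011` has currently been matched; the other (2 states) tracks the count of `1`s modulo 2. Each combined state is a pair, one component from each; accept when both components accept.
        0   1  
>  S0   S1  S2 
   S1   S1  S3 
   S2   S4  S0 
   S3   S4  S5 
   S4   S4  S6 
   S5   S1  S2 
   S6   S1  S7 
 * S7   S4  S0 
(> = start, * = accepting)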